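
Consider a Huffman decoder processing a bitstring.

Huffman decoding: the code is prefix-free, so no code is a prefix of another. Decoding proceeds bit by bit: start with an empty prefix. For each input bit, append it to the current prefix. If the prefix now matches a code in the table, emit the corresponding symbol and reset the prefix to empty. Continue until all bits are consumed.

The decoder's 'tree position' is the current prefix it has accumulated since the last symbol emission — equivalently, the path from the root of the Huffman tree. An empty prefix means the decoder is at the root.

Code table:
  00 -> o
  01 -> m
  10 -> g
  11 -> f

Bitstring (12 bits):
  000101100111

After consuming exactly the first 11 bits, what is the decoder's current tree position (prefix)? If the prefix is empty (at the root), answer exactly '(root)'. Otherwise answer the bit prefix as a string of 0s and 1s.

Answer: 1

Derivation:
Bit 0: prefix='0' (no match yet)
Bit 1: prefix='00' -> emit 'o', reset
Bit 2: prefix='0' (no match yet)
Bit 3: prefix='01' -> emit 'm', reset
Bit 4: prefix='0' (no match yet)
Bit 5: prefix='01' -> emit 'm', reset
Bit 6: prefix='1' (no match yet)
Bit 7: prefix='10' -> emit 'g', reset
Bit 8: prefix='0' (no match yet)
Bit 9: prefix='01' -> emit 'm', reset
Bit 10: prefix='1' (no match yet)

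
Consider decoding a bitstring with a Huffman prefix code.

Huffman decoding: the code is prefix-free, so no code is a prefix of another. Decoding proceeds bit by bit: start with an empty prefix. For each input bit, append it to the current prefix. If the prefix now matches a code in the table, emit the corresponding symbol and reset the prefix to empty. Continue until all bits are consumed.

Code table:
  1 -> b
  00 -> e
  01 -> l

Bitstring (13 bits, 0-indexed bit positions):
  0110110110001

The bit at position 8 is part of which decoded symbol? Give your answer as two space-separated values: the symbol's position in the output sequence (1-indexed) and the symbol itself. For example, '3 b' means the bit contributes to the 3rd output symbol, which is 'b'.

Answer: 6 b

Derivation:
Bit 0: prefix='0' (no match yet)
Bit 1: prefix='01' -> emit 'l', reset
Bit 2: prefix='1' -> emit 'b', reset
Bit 3: prefix='0' (no match yet)
Bit 4: prefix='01' -> emit 'l', reset
Bit 5: prefix='1' -> emit 'b', reset
Bit 6: prefix='0' (no match yet)
Bit 7: prefix='01' -> emit 'l', reset
Bit 8: prefix='1' -> emit 'b', reset
Bit 9: prefix='0' (no match yet)
Bit 10: prefix='00' -> emit 'e', reset
Bit 11: prefix='0' (no match yet)
Bit 12: prefix='01' -> emit 'l', reset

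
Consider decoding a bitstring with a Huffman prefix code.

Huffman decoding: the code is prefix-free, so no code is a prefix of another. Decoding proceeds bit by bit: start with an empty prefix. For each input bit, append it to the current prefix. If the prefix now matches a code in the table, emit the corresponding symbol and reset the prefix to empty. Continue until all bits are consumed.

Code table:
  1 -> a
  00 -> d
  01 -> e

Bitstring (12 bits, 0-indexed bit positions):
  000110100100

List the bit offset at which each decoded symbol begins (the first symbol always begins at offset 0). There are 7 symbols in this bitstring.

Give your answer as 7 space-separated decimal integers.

Bit 0: prefix='0' (no match yet)
Bit 1: prefix='00' -> emit 'd', reset
Bit 2: prefix='0' (no match yet)
Bit 3: prefix='01' -> emit 'e', reset
Bit 4: prefix='1' -> emit 'a', reset
Bit 5: prefix='0' (no match yet)
Bit 6: prefix='01' -> emit 'e', reset
Bit 7: prefix='0' (no match yet)
Bit 8: prefix='00' -> emit 'd', reset
Bit 9: prefix='1' -> emit 'a', reset
Bit 10: prefix='0' (no match yet)
Bit 11: prefix='00' -> emit 'd', reset

Answer: 0 2 4 5 7 9 10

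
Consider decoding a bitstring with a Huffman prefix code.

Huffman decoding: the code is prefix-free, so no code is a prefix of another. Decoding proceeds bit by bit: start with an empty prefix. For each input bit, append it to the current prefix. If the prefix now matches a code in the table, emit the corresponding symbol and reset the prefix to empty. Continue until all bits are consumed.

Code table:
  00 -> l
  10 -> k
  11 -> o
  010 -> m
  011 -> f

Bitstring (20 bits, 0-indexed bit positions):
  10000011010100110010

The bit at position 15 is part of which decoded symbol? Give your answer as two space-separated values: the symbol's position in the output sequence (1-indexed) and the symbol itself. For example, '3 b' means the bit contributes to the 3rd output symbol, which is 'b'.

Answer: 7 f

Derivation:
Bit 0: prefix='1' (no match yet)
Bit 1: prefix='10' -> emit 'k', reset
Bit 2: prefix='0' (no match yet)
Bit 3: prefix='00' -> emit 'l', reset
Bit 4: prefix='0' (no match yet)
Bit 5: prefix='00' -> emit 'l', reset
Bit 6: prefix='1' (no match yet)
Bit 7: prefix='11' -> emit 'o', reset
Bit 8: prefix='0' (no match yet)
Bit 9: prefix='01' (no match yet)
Bit 10: prefix='010' -> emit 'm', reset
Bit 11: prefix='1' (no match yet)
Bit 12: prefix='10' -> emit 'k', reset
Bit 13: prefix='0' (no match yet)
Bit 14: prefix='01' (no match yet)
Bit 15: prefix='011' -> emit 'f', reset
Bit 16: prefix='0' (no match yet)
Bit 17: prefix='00' -> emit 'l', reset
Bit 18: prefix='1' (no match yet)
Bit 19: prefix='10' -> emit 'k', reset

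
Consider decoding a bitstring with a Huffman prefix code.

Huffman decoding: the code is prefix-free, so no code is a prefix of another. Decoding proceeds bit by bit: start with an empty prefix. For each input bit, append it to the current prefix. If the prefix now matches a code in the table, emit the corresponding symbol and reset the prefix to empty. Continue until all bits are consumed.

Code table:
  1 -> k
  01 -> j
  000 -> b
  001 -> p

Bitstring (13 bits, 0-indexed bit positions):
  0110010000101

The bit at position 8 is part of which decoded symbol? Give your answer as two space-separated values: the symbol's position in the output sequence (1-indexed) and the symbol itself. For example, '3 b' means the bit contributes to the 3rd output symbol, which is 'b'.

Answer: 4 b

Derivation:
Bit 0: prefix='0' (no match yet)
Bit 1: prefix='01' -> emit 'j', reset
Bit 2: prefix='1' -> emit 'k', reset
Bit 3: prefix='0' (no match yet)
Bit 4: prefix='00' (no match yet)
Bit 5: prefix='001' -> emit 'p', reset
Bit 6: prefix='0' (no match yet)
Bit 7: prefix='00' (no match yet)
Bit 8: prefix='000' -> emit 'b', reset
Bit 9: prefix='0' (no match yet)
Bit 10: prefix='01' -> emit 'j', reset
Bit 11: prefix='0' (no match yet)
Bit 12: prefix='01' -> emit 'j', reset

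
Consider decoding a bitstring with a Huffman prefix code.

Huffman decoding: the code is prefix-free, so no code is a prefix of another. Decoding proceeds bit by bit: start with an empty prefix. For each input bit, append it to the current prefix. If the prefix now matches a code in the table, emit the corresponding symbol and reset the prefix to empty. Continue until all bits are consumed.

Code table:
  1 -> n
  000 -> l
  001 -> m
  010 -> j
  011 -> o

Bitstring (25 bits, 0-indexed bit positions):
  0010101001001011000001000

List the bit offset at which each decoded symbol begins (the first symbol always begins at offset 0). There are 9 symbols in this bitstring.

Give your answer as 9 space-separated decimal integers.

Bit 0: prefix='0' (no match yet)
Bit 1: prefix='00' (no match yet)
Bit 2: prefix='001' -> emit 'm', reset
Bit 3: prefix='0' (no match yet)
Bit 4: prefix='01' (no match yet)
Bit 5: prefix='010' -> emit 'j', reset
Bit 6: prefix='1' -> emit 'n', reset
Bit 7: prefix='0' (no match yet)
Bit 8: prefix='00' (no match yet)
Bit 9: prefix='001' -> emit 'm', reset
Bit 10: prefix='0' (no match yet)
Bit 11: prefix='00' (no match yet)
Bit 12: prefix='001' -> emit 'm', reset
Bit 13: prefix='0' (no match yet)
Bit 14: prefix='01' (no match yet)
Bit 15: prefix='011' -> emit 'o', reset
Bit 16: prefix='0' (no match yet)
Bit 17: prefix='00' (no match yet)
Bit 18: prefix='000' -> emit 'l', reset
Bit 19: prefix='0' (no match yet)
Bit 20: prefix='00' (no match yet)
Bit 21: prefix='001' -> emit 'm', reset
Bit 22: prefix='0' (no match yet)
Bit 23: prefix='00' (no match yet)
Bit 24: prefix='000' -> emit 'l', reset

Answer: 0 3 6 7 10 13 16 19 22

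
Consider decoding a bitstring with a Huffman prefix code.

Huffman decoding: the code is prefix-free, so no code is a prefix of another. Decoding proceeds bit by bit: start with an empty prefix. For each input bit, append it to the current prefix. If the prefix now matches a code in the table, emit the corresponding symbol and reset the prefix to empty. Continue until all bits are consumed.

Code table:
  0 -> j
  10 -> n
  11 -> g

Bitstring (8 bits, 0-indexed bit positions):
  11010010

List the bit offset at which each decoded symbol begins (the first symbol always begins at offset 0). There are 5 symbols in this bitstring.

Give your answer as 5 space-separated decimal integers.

Bit 0: prefix='1' (no match yet)
Bit 1: prefix='11' -> emit 'g', reset
Bit 2: prefix='0' -> emit 'j', reset
Bit 3: prefix='1' (no match yet)
Bit 4: prefix='10' -> emit 'n', reset
Bit 5: prefix='0' -> emit 'j', reset
Bit 6: prefix='1' (no match yet)
Bit 7: prefix='10' -> emit 'n', reset

Answer: 0 2 3 5 6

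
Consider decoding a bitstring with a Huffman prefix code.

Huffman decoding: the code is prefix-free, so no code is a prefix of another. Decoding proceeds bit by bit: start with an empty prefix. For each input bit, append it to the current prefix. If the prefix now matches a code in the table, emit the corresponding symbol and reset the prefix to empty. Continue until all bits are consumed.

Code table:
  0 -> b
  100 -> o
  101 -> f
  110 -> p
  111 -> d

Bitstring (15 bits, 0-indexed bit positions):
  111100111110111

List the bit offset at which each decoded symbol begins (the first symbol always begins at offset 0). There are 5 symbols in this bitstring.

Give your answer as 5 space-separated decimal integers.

Answer: 0 3 6 9 12

Derivation:
Bit 0: prefix='1' (no match yet)
Bit 1: prefix='11' (no match yet)
Bit 2: prefix='111' -> emit 'd', reset
Bit 3: prefix='1' (no match yet)
Bit 4: prefix='10' (no match yet)
Bit 5: prefix='100' -> emit 'o', reset
Bit 6: prefix='1' (no match yet)
Bit 7: prefix='11' (no match yet)
Bit 8: prefix='111' -> emit 'd', reset
Bit 9: prefix='1' (no match yet)
Bit 10: prefix='11' (no match yet)
Bit 11: prefix='110' -> emit 'p', reset
Bit 12: prefix='1' (no match yet)
Bit 13: prefix='11' (no match yet)
Bit 14: prefix='111' -> emit 'd', reset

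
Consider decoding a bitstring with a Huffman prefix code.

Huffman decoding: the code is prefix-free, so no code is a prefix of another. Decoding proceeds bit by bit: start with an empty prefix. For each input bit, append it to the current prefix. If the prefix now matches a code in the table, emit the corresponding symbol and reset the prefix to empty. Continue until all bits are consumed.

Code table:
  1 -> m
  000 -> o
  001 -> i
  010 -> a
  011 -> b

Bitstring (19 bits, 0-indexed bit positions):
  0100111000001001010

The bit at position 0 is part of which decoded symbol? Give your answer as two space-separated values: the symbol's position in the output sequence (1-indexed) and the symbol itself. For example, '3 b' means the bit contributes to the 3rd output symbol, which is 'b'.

Answer: 1 a

Derivation:
Bit 0: prefix='0' (no match yet)
Bit 1: prefix='01' (no match yet)
Bit 2: prefix='010' -> emit 'a', reset
Bit 3: prefix='0' (no match yet)
Bit 4: prefix='01' (no match yet)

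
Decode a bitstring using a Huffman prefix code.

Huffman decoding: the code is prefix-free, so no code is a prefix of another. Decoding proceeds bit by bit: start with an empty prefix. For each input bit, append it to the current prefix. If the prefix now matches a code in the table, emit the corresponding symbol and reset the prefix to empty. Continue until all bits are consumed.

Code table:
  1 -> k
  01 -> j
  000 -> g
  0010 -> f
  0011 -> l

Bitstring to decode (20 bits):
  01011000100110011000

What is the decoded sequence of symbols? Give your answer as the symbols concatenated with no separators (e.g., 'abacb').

Answer: jjkgkllg

Derivation:
Bit 0: prefix='0' (no match yet)
Bit 1: prefix='01' -> emit 'j', reset
Bit 2: prefix='0' (no match yet)
Bit 3: prefix='01' -> emit 'j', reset
Bit 4: prefix='1' -> emit 'k', reset
Bit 5: prefix='0' (no match yet)
Bit 6: prefix='00' (no match yet)
Bit 7: prefix='000' -> emit 'g', reset
Bit 8: prefix='1' -> emit 'k', reset
Bit 9: prefix='0' (no match yet)
Bit 10: prefix='00' (no match yet)
Bit 11: prefix='001' (no match yet)
Bit 12: prefix='0011' -> emit 'l', reset
Bit 13: prefix='0' (no match yet)
Bit 14: prefix='00' (no match yet)
Bit 15: prefix='001' (no match yet)
Bit 16: prefix='0011' -> emit 'l', reset
Bit 17: prefix='0' (no match yet)
Bit 18: prefix='00' (no match yet)
Bit 19: prefix='000' -> emit 'g', reset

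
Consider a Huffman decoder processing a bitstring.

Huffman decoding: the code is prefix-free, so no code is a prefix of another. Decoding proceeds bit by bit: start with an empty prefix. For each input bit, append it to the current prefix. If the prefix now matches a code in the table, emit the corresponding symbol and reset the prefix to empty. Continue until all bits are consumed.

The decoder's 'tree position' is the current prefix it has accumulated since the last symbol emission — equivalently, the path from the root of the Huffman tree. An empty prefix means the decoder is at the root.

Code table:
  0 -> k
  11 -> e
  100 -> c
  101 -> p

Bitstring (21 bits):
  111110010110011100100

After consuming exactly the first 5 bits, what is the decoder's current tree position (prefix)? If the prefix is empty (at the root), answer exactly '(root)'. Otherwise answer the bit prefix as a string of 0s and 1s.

Answer: 1

Derivation:
Bit 0: prefix='1' (no match yet)
Bit 1: prefix='11' -> emit 'e', reset
Bit 2: prefix='1' (no match yet)
Bit 3: prefix='11' -> emit 'e', reset
Bit 4: prefix='1' (no match yet)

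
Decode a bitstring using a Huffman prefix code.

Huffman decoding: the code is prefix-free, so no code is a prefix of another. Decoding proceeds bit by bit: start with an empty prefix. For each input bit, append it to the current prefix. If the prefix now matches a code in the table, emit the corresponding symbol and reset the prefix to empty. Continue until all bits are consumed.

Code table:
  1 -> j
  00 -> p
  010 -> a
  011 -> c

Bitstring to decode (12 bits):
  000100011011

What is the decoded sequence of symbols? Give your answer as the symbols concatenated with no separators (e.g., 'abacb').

Bit 0: prefix='0' (no match yet)
Bit 1: prefix='00' -> emit 'p', reset
Bit 2: prefix='0' (no match yet)
Bit 3: prefix='01' (no match yet)
Bit 4: prefix='010' -> emit 'a', reset
Bit 5: prefix='0' (no match yet)
Bit 6: prefix='00' -> emit 'p', reset
Bit 7: prefix='1' -> emit 'j', reset
Bit 8: prefix='1' -> emit 'j', reset
Bit 9: prefix='0' (no match yet)
Bit 10: prefix='01' (no match yet)
Bit 11: prefix='011' -> emit 'c', reset

Answer: papjjc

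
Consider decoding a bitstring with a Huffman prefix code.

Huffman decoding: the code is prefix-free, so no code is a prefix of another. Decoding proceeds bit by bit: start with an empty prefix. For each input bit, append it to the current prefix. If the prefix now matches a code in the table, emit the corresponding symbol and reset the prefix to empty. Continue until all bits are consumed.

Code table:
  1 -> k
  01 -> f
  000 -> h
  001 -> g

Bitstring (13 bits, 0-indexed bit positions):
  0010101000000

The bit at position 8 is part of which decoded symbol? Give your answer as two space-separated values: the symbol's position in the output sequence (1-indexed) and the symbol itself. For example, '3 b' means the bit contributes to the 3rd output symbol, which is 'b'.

Answer: 4 h

Derivation:
Bit 0: prefix='0' (no match yet)
Bit 1: prefix='00' (no match yet)
Bit 2: prefix='001' -> emit 'g', reset
Bit 3: prefix='0' (no match yet)
Bit 4: prefix='01' -> emit 'f', reset
Bit 5: prefix='0' (no match yet)
Bit 6: prefix='01' -> emit 'f', reset
Bit 7: prefix='0' (no match yet)
Bit 8: prefix='00' (no match yet)
Bit 9: prefix='000' -> emit 'h', reset
Bit 10: prefix='0' (no match yet)
Bit 11: prefix='00' (no match yet)
Bit 12: prefix='000' -> emit 'h', reset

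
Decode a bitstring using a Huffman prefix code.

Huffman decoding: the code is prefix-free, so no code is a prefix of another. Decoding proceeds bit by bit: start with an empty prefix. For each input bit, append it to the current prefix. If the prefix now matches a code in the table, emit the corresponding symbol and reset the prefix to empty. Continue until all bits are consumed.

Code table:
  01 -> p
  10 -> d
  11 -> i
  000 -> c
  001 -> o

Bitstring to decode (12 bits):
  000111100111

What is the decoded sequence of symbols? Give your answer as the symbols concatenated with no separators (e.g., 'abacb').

Answer: ciioi

Derivation:
Bit 0: prefix='0' (no match yet)
Bit 1: prefix='00' (no match yet)
Bit 2: prefix='000' -> emit 'c', reset
Bit 3: prefix='1' (no match yet)
Bit 4: prefix='11' -> emit 'i', reset
Bit 5: prefix='1' (no match yet)
Bit 6: prefix='11' -> emit 'i', reset
Bit 7: prefix='0' (no match yet)
Bit 8: prefix='00' (no match yet)
Bit 9: prefix='001' -> emit 'o', reset
Bit 10: prefix='1' (no match yet)
Bit 11: prefix='11' -> emit 'i', reset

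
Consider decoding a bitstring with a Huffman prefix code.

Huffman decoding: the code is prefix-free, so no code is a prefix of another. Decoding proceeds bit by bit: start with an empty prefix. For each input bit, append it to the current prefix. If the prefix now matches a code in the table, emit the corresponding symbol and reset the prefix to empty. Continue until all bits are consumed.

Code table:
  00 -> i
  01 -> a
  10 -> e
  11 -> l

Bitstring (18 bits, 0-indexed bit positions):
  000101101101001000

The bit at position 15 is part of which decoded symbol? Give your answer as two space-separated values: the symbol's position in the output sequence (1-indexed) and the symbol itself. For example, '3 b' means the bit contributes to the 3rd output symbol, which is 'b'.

Bit 0: prefix='0' (no match yet)
Bit 1: prefix='00' -> emit 'i', reset
Bit 2: prefix='0' (no match yet)
Bit 3: prefix='01' -> emit 'a', reset
Bit 4: prefix='0' (no match yet)
Bit 5: prefix='01' -> emit 'a', reset
Bit 6: prefix='1' (no match yet)
Bit 7: prefix='10' -> emit 'e', reset
Bit 8: prefix='1' (no match yet)
Bit 9: prefix='11' -> emit 'l', reset
Bit 10: prefix='0' (no match yet)
Bit 11: prefix='01' -> emit 'a', reset
Bit 12: prefix='0' (no match yet)
Bit 13: prefix='00' -> emit 'i', reset
Bit 14: prefix='1' (no match yet)
Bit 15: prefix='10' -> emit 'e', reset
Bit 16: prefix='0' (no match yet)
Bit 17: prefix='00' -> emit 'i', reset

Answer: 8 e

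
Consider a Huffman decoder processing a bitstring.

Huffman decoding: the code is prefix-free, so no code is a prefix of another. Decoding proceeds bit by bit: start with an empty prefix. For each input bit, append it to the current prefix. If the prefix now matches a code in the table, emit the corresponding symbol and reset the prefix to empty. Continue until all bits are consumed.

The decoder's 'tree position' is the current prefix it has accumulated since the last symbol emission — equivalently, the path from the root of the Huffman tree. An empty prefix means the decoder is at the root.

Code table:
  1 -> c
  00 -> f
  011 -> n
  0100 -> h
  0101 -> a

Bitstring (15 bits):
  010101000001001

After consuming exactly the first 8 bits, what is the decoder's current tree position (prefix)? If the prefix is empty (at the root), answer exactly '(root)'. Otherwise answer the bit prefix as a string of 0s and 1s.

Bit 0: prefix='0' (no match yet)
Bit 1: prefix='01' (no match yet)
Bit 2: prefix='010' (no match yet)
Bit 3: prefix='0101' -> emit 'a', reset
Bit 4: prefix='0' (no match yet)
Bit 5: prefix='01' (no match yet)
Bit 6: prefix='010' (no match yet)
Bit 7: prefix='0100' -> emit 'h', reset

Answer: (root)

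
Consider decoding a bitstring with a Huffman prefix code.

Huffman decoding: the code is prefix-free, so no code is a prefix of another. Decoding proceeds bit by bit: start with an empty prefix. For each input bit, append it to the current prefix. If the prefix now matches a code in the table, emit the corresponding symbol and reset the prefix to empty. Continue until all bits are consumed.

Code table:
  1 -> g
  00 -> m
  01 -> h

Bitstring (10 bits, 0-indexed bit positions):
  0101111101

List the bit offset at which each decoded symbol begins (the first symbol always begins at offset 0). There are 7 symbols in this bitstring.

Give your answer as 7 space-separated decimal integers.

Answer: 0 2 4 5 6 7 8

Derivation:
Bit 0: prefix='0' (no match yet)
Bit 1: prefix='01' -> emit 'h', reset
Bit 2: prefix='0' (no match yet)
Bit 3: prefix='01' -> emit 'h', reset
Bit 4: prefix='1' -> emit 'g', reset
Bit 5: prefix='1' -> emit 'g', reset
Bit 6: prefix='1' -> emit 'g', reset
Bit 7: prefix='1' -> emit 'g', reset
Bit 8: prefix='0' (no match yet)
Bit 9: prefix='01' -> emit 'h', reset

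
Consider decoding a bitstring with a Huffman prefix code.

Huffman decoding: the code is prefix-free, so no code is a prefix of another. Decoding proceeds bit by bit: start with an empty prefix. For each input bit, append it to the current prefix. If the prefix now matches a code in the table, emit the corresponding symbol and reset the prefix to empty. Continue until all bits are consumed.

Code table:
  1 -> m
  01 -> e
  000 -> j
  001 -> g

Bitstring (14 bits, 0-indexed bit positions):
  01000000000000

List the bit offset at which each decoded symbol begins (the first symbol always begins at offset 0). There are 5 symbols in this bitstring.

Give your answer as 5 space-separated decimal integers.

Bit 0: prefix='0' (no match yet)
Bit 1: prefix='01' -> emit 'e', reset
Bit 2: prefix='0' (no match yet)
Bit 3: prefix='00' (no match yet)
Bit 4: prefix='000' -> emit 'j', reset
Bit 5: prefix='0' (no match yet)
Bit 6: prefix='00' (no match yet)
Bit 7: prefix='000' -> emit 'j', reset
Bit 8: prefix='0' (no match yet)
Bit 9: prefix='00' (no match yet)
Bit 10: prefix='000' -> emit 'j', reset
Bit 11: prefix='0' (no match yet)
Bit 12: prefix='00' (no match yet)
Bit 13: prefix='000' -> emit 'j', reset

Answer: 0 2 5 8 11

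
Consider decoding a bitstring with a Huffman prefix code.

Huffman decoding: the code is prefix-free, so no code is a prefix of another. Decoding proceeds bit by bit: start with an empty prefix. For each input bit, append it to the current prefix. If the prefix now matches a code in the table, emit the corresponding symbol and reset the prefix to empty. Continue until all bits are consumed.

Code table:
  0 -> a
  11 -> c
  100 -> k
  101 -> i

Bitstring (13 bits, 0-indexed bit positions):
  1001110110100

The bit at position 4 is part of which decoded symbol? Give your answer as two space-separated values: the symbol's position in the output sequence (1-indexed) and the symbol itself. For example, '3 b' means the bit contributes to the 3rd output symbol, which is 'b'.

Answer: 2 c

Derivation:
Bit 0: prefix='1' (no match yet)
Bit 1: prefix='10' (no match yet)
Bit 2: prefix='100' -> emit 'k', reset
Bit 3: prefix='1' (no match yet)
Bit 4: prefix='11' -> emit 'c', reset
Bit 5: prefix='1' (no match yet)
Bit 6: prefix='10' (no match yet)
Bit 7: prefix='101' -> emit 'i', reset
Bit 8: prefix='1' (no match yet)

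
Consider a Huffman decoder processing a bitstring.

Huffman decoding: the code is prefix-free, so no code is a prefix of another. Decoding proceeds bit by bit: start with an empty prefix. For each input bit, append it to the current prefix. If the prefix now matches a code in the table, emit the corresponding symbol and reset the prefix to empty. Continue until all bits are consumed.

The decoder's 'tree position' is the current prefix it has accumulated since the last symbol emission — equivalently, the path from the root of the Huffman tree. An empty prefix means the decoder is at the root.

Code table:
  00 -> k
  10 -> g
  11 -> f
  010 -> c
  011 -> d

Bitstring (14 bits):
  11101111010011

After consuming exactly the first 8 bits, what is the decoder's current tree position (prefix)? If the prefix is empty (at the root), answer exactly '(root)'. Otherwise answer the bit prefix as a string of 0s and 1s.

Bit 0: prefix='1' (no match yet)
Bit 1: prefix='11' -> emit 'f', reset
Bit 2: prefix='1' (no match yet)
Bit 3: prefix='10' -> emit 'g', reset
Bit 4: prefix='1' (no match yet)
Bit 5: prefix='11' -> emit 'f', reset
Bit 6: prefix='1' (no match yet)
Bit 7: prefix='11' -> emit 'f', reset

Answer: (root)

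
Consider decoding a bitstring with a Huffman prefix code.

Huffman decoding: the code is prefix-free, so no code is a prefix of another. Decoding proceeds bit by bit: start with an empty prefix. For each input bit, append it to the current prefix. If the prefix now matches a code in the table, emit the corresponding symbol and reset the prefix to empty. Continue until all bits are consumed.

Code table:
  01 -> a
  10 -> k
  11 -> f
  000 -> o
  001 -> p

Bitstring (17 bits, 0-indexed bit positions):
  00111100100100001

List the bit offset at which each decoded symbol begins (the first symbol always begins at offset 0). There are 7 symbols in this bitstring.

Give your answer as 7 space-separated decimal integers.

Answer: 0 3 5 7 9 12 15

Derivation:
Bit 0: prefix='0' (no match yet)
Bit 1: prefix='00' (no match yet)
Bit 2: prefix='001' -> emit 'p', reset
Bit 3: prefix='1' (no match yet)
Bit 4: prefix='11' -> emit 'f', reset
Bit 5: prefix='1' (no match yet)
Bit 6: prefix='10' -> emit 'k', reset
Bit 7: prefix='0' (no match yet)
Bit 8: prefix='01' -> emit 'a', reset
Bit 9: prefix='0' (no match yet)
Bit 10: prefix='00' (no match yet)
Bit 11: prefix='001' -> emit 'p', reset
Bit 12: prefix='0' (no match yet)
Bit 13: prefix='00' (no match yet)
Bit 14: prefix='000' -> emit 'o', reset
Bit 15: prefix='0' (no match yet)
Bit 16: prefix='01' -> emit 'a', reset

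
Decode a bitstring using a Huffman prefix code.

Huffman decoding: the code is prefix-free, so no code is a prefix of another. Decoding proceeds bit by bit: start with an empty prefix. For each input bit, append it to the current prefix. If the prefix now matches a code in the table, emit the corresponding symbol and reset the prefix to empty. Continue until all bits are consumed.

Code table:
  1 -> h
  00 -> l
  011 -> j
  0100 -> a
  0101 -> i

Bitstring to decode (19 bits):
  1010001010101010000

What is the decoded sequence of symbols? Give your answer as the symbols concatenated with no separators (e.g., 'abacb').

Answer: haiial

Derivation:
Bit 0: prefix='1' -> emit 'h', reset
Bit 1: prefix='0' (no match yet)
Bit 2: prefix='01' (no match yet)
Bit 3: prefix='010' (no match yet)
Bit 4: prefix='0100' -> emit 'a', reset
Bit 5: prefix='0' (no match yet)
Bit 6: prefix='01' (no match yet)
Bit 7: prefix='010' (no match yet)
Bit 8: prefix='0101' -> emit 'i', reset
Bit 9: prefix='0' (no match yet)
Bit 10: prefix='01' (no match yet)
Bit 11: prefix='010' (no match yet)
Bit 12: prefix='0101' -> emit 'i', reset
Bit 13: prefix='0' (no match yet)
Bit 14: prefix='01' (no match yet)
Bit 15: prefix='010' (no match yet)
Bit 16: prefix='0100' -> emit 'a', reset
Bit 17: prefix='0' (no match yet)
Bit 18: prefix='00' -> emit 'l', reset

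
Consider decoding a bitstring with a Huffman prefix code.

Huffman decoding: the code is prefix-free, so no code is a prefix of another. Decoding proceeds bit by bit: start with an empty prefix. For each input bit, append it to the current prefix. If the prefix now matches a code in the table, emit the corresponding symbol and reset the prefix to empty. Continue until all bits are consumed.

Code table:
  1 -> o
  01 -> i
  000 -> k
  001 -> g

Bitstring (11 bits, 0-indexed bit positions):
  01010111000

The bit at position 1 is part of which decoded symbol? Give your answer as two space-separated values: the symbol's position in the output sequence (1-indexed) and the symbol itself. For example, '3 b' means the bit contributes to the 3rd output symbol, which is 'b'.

Answer: 1 i

Derivation:
Bit 0: prefix='0' (no match yet)
Bit 1: prefix='01' -> emit 'i', reset
Bit 2: prefix='0' (no match yet)
Bit 3: prefix='01' -> emit 'i', reset
Bit 4: prefix='0' (no match yet)
Bit 5: prefix='01' -> emit 'i', reset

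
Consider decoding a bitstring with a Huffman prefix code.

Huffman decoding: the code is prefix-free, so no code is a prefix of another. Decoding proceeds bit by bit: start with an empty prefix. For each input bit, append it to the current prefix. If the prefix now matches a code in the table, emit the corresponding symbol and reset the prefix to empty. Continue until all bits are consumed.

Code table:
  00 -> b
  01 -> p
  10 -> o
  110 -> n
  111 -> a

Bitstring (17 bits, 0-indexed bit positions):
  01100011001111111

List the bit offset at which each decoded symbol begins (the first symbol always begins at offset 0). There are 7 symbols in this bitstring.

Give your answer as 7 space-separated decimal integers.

Answer: 0 2 4 6 9 11 14

Derivation:
Bit 0: prefix='0' (no match yet)
Bit 1: prefix='01' -> emit 'p', reset
Bit 2: prefix='1' (no match yet)
Bit 3: prefix='10' -> emit 'o', reset
Bit 4: prefix='0' (no match yet)
Bit 5: prefix='00' -> emit 'b', reset
Bit 6: prefix='1' (no match yet)
Bit 7: prefix='11' (no match yet)
Bit 8: prefix='110' -> emit 'n', reset
Bit 9: prefix='0' (no match yet)
Bit 10: prefix='01' -> emit 'p', reset
Bit 11: prefix='1' (no match yet)
Bit 12: prefix='11' (no match yet)
Bit 13: prefix='111' -> emit 'a', reset
Bit 14: prefix='1' (no match yet)
Bit 15: prefix='11' (no match yet)
Bit 16: prefix='111' -> emit 'a', reset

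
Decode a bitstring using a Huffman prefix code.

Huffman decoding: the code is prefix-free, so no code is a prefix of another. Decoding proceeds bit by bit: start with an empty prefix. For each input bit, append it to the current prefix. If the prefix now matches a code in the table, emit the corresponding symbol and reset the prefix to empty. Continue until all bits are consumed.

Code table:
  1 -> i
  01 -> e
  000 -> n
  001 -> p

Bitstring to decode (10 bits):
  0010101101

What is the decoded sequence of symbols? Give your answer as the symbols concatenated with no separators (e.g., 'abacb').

Answer: peeie

Derivation:
Bit 0: prefix='0' (no match yet)
Bit 1: prefix='00' (no match yet)
Bit 2: prefix='001' -> emit 'p', reset
Bit 3: prefix='0' (no match yet)
Bit 4: prefix='01' -> emit 'e', reset
Bit 5: prefix='0' (no match yet)
Bit 6: prefix='01' -> emit 'e', reset
Bit 7: prefix='1' -> emit 'i', reset
Bit 8: prefix='0' (no match yet)
Bit 9: prefix='01' -> emit 'e', reset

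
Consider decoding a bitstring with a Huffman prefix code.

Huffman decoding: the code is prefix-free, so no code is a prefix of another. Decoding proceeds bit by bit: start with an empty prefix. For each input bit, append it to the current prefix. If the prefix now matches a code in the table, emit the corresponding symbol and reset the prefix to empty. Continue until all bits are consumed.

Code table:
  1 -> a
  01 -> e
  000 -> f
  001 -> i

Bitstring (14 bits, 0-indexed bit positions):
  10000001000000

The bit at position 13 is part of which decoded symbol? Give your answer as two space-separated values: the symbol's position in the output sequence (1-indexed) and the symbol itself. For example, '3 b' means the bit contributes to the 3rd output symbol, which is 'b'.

Bit 0: prefix='1' -> emit 'a', reset
Bit 1: prefix='0' (no match yet)
Bit 2: prefix='00' (no match yet)
Bit 3: prefix='000' -> emit 'f', reset
Bit 4: prefix='0' (no match yet)
Bit 5: prefix='00' (no match yet)
Bit 6: prefix='000' -> emit 'f', reset
Bit 7: prefix='1' -> emit 'a', reset
Bit 8: prefix='0' (no match yet)
Bit 9: prefix='00' (no match yet)
Bit 10: prefix='000' -> emit 'f', reset
Bit 11: prefix='0' (no match yet)
Bit 12: prefix='00' (no match yet)
Bit 13: prefix='000' -> emit 'f', reset

Answer: 6 f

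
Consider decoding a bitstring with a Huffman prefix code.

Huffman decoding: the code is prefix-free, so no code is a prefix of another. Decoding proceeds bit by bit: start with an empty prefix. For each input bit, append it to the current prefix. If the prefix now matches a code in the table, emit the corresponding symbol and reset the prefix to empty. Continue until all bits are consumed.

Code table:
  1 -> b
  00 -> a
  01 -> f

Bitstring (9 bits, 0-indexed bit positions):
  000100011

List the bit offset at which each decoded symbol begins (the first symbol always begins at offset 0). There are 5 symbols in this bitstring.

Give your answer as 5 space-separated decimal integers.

Answer: 0 2 4 6 8

Derivation:
Bit 0: prefix='0' (no match yet)
Bit 1: prefix='00' -> emit 'a', reset
Bit 2: prefix='0' (no match yet)
Bit 3: prefix='01' -> emit 'f', reset
Bit 4: prefix='0' (no match yet)
Bit 5: prefix='00' -> emit 'a', reset
Bit 6: prefix='0' (no match yet)
Bit 7: prefix='01' -> emit 'f', reset
Bit 8: prefix='1' -> emit 'b', reset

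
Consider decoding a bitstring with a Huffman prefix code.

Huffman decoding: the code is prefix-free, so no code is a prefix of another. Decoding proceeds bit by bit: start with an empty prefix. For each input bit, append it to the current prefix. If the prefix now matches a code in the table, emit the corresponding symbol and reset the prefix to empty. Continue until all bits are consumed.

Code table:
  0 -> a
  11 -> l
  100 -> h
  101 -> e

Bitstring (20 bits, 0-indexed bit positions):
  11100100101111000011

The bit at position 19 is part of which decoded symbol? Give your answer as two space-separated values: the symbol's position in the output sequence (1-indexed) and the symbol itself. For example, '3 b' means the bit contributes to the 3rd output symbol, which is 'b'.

Bit 0: prefix='1' (no match yet)
Bit 1: prefix='11' -> emit 'l', reset
Bit 2: prefix='1' (no match yet)
Bit 3: prefix='10' (no match yet)
Bit 4: prefix='100' -> emit 'h', reset
Bit 5: prefix='1' (no match yet)
Bit 6: prefix='10' (no match yet)
Bit 7: prefix='100' -> emit 'h', reset
Bit 8: prefix='1' (no match yet)
Bit 9: prefix='10' (no match yet)
Bit 10: prefix='101' -> emit 'e', reset
Bit 11: prefix='1' (no match yet)
Bit 12: prefix='11' -> emit 'l', reset
Bit 13: prefix='1' (no match yet)
Bit 14: prefix='10' (no match yet)
Bit 15: prefix='100' -> emit 'h', reset
Bit 16: prefix='0' -> emit 'a', reset
Bit 17: prefix='0' -> emit 'a', reset
Bit 18: prefix='1' (no match yet)
Bit 19: prefix='11' -> emit 'l', reset

Answer: 9 l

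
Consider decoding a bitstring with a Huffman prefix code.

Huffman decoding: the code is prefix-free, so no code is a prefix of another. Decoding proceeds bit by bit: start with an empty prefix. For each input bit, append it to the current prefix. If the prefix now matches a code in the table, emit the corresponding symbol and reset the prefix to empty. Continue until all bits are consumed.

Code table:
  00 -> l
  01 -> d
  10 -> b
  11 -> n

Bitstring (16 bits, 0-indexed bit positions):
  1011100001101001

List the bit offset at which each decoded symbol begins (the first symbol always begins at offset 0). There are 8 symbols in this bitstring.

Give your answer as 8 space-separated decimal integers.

Answer: 0 2 4 6 8 10 12 14

Derivation:
Bit 0: prefix='1' (no match yet)
Bit 1: prefix='10' -> emit 'b', reset
Bit 2: prefix='1' (no match yet)
Bit 3: prefix='11' -> emit 'n', reset
Bit 4: prefix='1' (no match yet)
Bit 5: prefix='10' -> emit 'b', reset
Bit 6: prefix='0' (no match yet)
Bit 7: prefix='00' -> emit 'l', reset
Bit 8: prefix='0' (no match yet)
Bit 9: prefix='01' -> emit 'd', reset
Bit 10: prefix='1' (no match yet)
Bit 11: prefix='10' -> emit 'b', reset
Bit 12: prefix='1' (no match yet)
Bit 13: prefix='10' -> emit 'b', reset
Bit 14: prefix='0' (no match yet)
Bit 15: prefix='01' -> emit 'd', reset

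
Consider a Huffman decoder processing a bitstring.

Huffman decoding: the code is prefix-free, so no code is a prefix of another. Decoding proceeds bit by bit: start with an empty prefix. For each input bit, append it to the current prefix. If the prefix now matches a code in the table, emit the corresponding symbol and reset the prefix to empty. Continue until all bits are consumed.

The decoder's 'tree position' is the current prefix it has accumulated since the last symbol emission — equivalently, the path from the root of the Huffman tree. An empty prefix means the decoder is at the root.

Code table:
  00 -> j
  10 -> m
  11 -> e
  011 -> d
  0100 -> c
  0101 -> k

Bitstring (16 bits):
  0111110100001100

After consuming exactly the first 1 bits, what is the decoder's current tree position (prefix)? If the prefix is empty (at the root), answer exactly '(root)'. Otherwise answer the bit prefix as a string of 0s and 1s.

Bit 0: prefix='0' (no match yet)

Answer: 0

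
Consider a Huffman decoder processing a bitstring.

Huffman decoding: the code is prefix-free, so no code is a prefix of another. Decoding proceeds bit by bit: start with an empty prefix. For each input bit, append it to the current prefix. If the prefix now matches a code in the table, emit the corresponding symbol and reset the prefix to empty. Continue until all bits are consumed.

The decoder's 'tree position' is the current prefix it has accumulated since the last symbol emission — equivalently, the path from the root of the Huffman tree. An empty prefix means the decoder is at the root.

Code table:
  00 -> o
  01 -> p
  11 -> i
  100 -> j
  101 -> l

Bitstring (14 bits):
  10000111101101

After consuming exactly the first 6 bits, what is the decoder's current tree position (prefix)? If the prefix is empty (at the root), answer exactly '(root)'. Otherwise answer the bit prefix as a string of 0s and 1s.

Bit 0: prefix='1' (no match yet)
Bit 1: prefix='10' (no match yet)
Bit 2: prefix='100' -> emit 'j', reset
Bit 3: prefix='0' (no match yet)
Bit 4: prefix='00' -> emit 'o', reset
Bit 5: prefix='1' (no match yet)

Answer: 1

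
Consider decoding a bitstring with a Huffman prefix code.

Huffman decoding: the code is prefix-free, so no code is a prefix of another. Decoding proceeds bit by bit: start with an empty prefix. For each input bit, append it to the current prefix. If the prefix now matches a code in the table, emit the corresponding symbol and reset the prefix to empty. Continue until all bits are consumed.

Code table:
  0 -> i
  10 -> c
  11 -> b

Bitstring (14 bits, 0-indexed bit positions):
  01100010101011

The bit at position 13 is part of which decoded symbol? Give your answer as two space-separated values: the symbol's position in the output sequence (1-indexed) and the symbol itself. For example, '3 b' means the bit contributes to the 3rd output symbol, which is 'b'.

Answer: 9 b

Derivation:
Bit 0: prefix='0' -> emit 'i', reset
Bit 1: prefix='1' (no match yet)
Bit 2: prefix='11' -> emit 'b', reset
Bit 3: prefix='0' -> emit 'i', reset
Bit 4: prefix='0' -> emit 'i', reset
Bit 5: prefix='0' -> emit 'i', reset
Bit 6: prefix='1' (no match yet)
Bit 7: prefix='10' -> emit 'c', reset
Bit 8: prefix='1' (no match yet)
Bit 9: prefix='10' -> emit 'c', reset
Bit 10: prefix='1' (no match yet)
Bit 11: prefix='10' -> emit 'c', reset
Bit 12: prefix='1' (no match yet)
Bit 13: prefix='11' -> emit 'b', reset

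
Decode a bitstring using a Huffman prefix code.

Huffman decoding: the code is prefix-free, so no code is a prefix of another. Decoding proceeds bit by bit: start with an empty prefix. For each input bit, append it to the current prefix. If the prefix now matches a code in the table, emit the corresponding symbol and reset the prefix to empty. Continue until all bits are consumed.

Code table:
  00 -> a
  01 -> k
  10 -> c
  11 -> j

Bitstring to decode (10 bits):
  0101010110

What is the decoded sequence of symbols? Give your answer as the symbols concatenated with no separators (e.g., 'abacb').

Answer: kkkkc

Derivation:
Bit 0: prefix='0' (no match yet)
Bit 1: prefix='01' -> emit 'k', reset
Bit 2: prefix='0' (no match yet)
Bit 3: prefix='01' -> emit 'k', reset
Bit 4: prefix='0' (no match yet)
Bit 5: prefix='01' -> emit 'k', reset
Bit 6: prefix='0' (no match yet)
Bit 7: prefix='01' -> emit 'k', reset
Bit 8: prefix='1' (no match yet)
Bit 9: prefix='10' -> emit 'c', reset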